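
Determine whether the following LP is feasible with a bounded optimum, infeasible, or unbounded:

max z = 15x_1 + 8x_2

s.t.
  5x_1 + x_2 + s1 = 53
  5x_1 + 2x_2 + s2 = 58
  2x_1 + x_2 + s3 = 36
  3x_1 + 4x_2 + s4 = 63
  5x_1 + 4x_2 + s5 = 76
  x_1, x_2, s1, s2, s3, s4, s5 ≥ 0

Feasible with a bounded optimal solution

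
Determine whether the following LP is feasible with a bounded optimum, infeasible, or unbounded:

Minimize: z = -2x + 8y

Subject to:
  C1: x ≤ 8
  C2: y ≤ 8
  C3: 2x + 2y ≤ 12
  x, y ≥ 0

Feasible with a bounded optimal solution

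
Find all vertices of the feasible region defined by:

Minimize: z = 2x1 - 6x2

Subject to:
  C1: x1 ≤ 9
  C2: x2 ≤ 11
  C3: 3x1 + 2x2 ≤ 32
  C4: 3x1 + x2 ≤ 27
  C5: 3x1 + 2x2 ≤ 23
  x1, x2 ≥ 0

(0, 0), (7.667, 0), (0.3333, 11), (0, 11)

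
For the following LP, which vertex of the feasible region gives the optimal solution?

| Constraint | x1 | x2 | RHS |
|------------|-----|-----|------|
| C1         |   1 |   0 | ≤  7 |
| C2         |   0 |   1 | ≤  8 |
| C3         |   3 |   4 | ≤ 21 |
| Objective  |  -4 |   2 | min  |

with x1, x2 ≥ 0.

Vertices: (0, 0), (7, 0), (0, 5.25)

Evaluate the objective at each vertex of the feasible region:
  z(0, 0) = 0
  z(7, 0) = -28  ←
  z(0, 5.25) = 10.5
The minimum is at x1 = 7, x2 = 0.

(7, 0)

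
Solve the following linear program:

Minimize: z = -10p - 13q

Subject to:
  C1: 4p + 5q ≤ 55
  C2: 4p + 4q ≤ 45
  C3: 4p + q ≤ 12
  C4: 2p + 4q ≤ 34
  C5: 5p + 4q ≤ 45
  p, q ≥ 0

Evaluate the objective at each vertex of the feasible region:
  z(0, 0) = 0
  z(3, 0) = -30
  z(1, 8) = -114  ←
  z(0, 8.5) = -110.5
The minimum is at p = 1, q = 8.

p = 1, q = 8, z = -114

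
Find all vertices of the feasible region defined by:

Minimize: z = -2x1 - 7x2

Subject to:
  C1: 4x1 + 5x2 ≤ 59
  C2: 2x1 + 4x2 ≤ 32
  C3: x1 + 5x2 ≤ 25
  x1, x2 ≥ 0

(0, 0), (14.75, 0), (12.67, 1.667), (10, 3), (0, 5)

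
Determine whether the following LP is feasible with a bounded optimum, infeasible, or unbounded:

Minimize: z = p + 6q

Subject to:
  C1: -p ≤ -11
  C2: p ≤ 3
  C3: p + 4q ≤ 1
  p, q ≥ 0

Infeasible (no feasible solution exists)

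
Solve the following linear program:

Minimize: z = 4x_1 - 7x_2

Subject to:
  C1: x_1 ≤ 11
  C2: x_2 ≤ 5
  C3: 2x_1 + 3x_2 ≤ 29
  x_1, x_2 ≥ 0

Evaluate the objective at each vertex of the feasible region:
  z(0, 0) = 0
  z(11, 0) = 44
  z(11, 2.333) = 27.67
  z(7, 5) = -7
  z(0, 5) = -35  ←
The minimum is at x_1 = 0, x_2 = 5.

x_1 = 0, x_2 = 5, z = -35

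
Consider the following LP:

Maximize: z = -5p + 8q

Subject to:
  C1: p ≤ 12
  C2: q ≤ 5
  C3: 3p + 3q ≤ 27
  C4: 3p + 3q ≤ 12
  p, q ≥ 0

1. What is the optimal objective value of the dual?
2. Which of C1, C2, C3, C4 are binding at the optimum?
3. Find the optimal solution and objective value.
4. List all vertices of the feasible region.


1. 32
2. C4
3. p = 0, q = 4, z = 32
4. (0, 0), (4, 0), (0, 4)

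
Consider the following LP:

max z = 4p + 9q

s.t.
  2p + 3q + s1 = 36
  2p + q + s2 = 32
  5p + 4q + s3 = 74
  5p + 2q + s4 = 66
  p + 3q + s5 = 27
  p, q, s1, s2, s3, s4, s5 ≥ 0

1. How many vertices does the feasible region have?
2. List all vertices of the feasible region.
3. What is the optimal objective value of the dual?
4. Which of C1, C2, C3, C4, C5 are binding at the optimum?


1. 6
2. (0, 0), (13.2, 0), (11.6, 4), (11.14, 4.571), (9, 6), (0, 9)
3. 90
4. C1, C5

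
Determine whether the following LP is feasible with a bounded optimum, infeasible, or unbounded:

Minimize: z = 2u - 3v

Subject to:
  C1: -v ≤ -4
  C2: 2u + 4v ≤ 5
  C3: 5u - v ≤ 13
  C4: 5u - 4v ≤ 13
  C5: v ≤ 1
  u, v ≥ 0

Infeasible (no feasible solution exists)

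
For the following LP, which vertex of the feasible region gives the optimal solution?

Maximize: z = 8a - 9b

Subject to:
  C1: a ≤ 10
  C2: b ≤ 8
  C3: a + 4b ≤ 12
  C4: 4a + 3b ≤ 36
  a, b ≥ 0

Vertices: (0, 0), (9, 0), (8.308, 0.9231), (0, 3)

Evaluate the objective at each vertex of the feasible region:
  z(0, 0) = 0
  z(9, 0) = 72  ←
  z(8.308, 0.9231) = 58.15
  z(0, 3) = -27
The maximum is at a = 9, b = 0.

(9, 0)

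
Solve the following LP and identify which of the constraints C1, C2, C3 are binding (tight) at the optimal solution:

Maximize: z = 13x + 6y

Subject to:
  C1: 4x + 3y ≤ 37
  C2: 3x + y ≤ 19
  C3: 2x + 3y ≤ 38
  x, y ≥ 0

At x = 4, y = 7, compute slack b - a·x for each constraint:
  C1: 37 − 37 = 0  (binding)
  C2: 19 − 19 = 0  (binding)
  C3: 38 − 29 = 9  (slack)

Optimal: x = 4, y = 7
Binding: C1, C2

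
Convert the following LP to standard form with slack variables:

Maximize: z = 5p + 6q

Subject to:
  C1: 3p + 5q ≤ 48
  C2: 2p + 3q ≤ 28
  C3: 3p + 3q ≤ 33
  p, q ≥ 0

max z = 5p + 6q

s.t.
  3p + 5q + s1 = 48
  2p + 3q + s2 = 28
  3p + 3q + s3 = 33
  p, q, s1, s2, s3 ≥ 0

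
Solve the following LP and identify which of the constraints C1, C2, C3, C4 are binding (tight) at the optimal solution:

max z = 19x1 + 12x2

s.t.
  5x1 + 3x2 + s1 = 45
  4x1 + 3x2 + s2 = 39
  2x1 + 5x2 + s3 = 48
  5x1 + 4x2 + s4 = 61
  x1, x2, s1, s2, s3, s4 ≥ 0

At x1 = 6, x2 = 5, compute slack b - a·x for each constraint:
  C1: 45 − 45 = 0  (binding)
  C2: 39 − 39 = 0  (binding)
  C3: 48 − 37 = 11  (slack)
  C4: 61 − 50 = 11  (slack)

Optimal: x1 = 6, x2 = 5
Binding: C1, C2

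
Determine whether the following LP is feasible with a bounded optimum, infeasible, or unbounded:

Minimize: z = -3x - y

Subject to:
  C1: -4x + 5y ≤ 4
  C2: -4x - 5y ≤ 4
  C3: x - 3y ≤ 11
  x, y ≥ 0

Unbounded (objective can decrease without bound)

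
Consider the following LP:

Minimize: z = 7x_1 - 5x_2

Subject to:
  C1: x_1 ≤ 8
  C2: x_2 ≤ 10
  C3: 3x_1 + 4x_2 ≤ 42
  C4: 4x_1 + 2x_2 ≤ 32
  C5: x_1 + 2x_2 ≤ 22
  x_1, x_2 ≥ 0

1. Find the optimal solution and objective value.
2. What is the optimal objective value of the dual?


1. x_1 = 0, x_2 = 10, z = -50
2. -50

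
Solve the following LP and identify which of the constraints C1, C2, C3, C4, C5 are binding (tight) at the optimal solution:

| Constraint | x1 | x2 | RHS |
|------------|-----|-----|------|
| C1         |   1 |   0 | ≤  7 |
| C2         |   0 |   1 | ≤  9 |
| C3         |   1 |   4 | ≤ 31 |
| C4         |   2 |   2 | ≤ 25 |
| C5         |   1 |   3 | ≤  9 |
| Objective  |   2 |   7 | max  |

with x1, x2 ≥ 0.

At x1 = 0, x2 = 3, compute slack b - a·x for each constraint:
  C1: 7 − 0 = 7  (slack)
  C2: 9 − 3 = 6  (slack)
  C3: 31 − 12 = 19  (slack)
  C4: 25 − 6 = 19  (slack)
  C5: 9 − 9 = 0  (binding)

Optimal: x1 = 0, x2 = 3
Binding: C5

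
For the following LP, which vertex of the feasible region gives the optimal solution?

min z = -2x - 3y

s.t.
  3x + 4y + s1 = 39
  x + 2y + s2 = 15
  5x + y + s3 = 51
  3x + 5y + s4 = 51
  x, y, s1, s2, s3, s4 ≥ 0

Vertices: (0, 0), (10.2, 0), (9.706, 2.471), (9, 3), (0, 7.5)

Evaluate the objective at each vertex of the feasible region:
  z(0, 0) = 0
  z(10.2, 0) = -20.4
  z(9.706, 2.471) = -26.82
  z(9, 3) = -27  ←
  z(0, 7.5) = -22.5
The minimum is at x = 9, y = 3.

(9, 3)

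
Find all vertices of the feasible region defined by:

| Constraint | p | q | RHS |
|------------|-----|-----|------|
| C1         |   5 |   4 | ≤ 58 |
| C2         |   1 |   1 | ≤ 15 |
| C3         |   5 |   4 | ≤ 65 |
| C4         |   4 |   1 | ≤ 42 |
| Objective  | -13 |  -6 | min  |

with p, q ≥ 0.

(0, 0), (10.5, 0), (10, 2), (0, 14.5)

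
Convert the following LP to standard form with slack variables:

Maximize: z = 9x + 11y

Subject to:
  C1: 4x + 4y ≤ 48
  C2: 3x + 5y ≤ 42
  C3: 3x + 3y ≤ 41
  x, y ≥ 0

max z = 9x + 11y

s.t.
  4x + 4y + s1 = 48
  3x + 5y + s2 = 42
  3x + 3y + s3 = 41
  x, y, s1, s2, s3 ≥ 0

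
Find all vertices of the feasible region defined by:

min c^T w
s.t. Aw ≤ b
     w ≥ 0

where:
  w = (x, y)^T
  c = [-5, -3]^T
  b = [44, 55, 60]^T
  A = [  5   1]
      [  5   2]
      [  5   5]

(0, 0), (8.8, 0), (8, 4), (0, 12)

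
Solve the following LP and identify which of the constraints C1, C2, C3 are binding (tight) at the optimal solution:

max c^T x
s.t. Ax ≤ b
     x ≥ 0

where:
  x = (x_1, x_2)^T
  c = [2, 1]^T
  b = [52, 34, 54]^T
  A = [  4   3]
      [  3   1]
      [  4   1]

At x_1 = 10, x_2 = 4, compute slack b - a·x for each constraint:
  C1: 52 − 52 = 0  (binding)
  C2: 34 − 34 = 0  (binding)
  C3: 54 − 44 = 10  (slack)

Optimal: x_1 = 10, x_2 = 4
Binding: C1, C2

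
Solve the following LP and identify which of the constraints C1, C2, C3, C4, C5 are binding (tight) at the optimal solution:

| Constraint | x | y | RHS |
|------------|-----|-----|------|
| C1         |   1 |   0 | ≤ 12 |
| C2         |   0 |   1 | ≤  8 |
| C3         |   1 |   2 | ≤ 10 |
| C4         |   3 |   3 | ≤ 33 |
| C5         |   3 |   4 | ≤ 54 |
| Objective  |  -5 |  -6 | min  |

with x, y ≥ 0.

At x = 10, y = 0, compute slack b - a·x for each constraint:
  C1: 12 − 10 = 2  (slack)
  C2: 8 − 0 = 8  (slack)
  C3: 10 − 10 = 0  (binding)
  C4: 33 − 30 = 3  (slack)
  C5: 54 − 30 = 24  (slack)

Optimal: x = 10, y = 0
Binding: C3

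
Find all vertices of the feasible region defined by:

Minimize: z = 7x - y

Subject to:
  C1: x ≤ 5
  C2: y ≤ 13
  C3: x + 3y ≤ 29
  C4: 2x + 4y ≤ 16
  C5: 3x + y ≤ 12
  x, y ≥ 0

(0, 0), (4, 0), (3.2, 2.4), (0, 4)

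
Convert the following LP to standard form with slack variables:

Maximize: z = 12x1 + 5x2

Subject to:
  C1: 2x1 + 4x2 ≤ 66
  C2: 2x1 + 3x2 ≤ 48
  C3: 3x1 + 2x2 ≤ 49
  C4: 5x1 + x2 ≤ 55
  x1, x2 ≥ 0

max z = 12x1 + 5x2

s.t.
  2x1 + 4x2 + s1 = 66
  2x1 + 3x2 + s2 = 48
  3x1 + 2x2 + s3 = 49
  5x1 + x2 + s4 = 55
  x1, x2, s1, s2, s3, s4 ≥ 0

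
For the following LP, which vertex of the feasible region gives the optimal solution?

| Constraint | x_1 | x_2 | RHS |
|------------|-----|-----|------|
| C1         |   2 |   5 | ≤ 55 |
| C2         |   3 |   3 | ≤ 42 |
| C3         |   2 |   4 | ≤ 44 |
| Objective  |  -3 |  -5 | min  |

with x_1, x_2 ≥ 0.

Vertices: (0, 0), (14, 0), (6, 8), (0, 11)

Evaluate the objective at each vertex of the feasible region:
  z(0, 0) = 0
  z(14, 0) = -42
  z(6, 8) = -58  ←
  z(0, 11) = -55
The minimum is at x_1 = 6, x_2 = 8.

(6, 8)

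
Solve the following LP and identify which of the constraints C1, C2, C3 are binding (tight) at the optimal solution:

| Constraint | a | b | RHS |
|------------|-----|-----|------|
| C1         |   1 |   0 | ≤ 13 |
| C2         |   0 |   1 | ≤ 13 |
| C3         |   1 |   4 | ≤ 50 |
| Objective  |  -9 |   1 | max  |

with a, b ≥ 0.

At a = 0, b = 12.5, compute slack b - a·x for each constraint:
  C1: 13 − 0 = 13  (slack)
  C2: 13 − 12.5 = 0.5  (slack)
  C3: 50 − 50 = 0  (binding)

Optimal: a = 0, b = 12.5
Binding: C3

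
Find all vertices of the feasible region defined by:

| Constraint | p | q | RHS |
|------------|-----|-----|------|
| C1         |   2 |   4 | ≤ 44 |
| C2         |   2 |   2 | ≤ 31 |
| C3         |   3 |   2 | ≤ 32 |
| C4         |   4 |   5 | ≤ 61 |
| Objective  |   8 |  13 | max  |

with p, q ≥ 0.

(0, 0), (10.67, 0), (5.429, 7.857), (4, 9), (0, 11)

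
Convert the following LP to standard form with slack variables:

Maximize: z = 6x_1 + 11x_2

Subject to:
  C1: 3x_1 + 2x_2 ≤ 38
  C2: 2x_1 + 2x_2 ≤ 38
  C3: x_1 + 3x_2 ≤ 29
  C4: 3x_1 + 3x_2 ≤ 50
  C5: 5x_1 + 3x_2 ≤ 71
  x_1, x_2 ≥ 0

max z = 6x_1 + 11x_2

s.t.
  3x_1 + 2x_2 + s1 = 38
  2x_1 + 2x_2 + s2 = 38
  x_1 + 3x_2 + s3 = 29
  3x_1 + 3x_2 + s4 = 50
  5x_1 + 3x_2 + s5 = 71
  x_1, x_2, s1, s2, s3, s4, s5 ≥ 0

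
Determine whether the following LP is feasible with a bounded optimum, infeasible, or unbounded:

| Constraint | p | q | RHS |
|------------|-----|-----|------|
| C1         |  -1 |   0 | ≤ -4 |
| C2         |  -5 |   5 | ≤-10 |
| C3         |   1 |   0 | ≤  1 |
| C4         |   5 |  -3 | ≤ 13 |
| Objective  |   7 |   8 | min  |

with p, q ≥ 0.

Infeasible (no feasible solution exists)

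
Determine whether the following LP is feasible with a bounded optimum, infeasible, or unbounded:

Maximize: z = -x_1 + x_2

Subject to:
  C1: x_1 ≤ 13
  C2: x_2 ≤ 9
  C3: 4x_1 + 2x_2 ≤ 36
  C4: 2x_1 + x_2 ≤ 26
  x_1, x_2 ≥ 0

Feasible with a bounded optimal solution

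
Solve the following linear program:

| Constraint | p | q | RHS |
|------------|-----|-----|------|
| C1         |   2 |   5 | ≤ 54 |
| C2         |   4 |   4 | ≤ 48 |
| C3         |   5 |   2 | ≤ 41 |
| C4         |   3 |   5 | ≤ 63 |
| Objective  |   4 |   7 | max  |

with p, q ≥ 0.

Evaluate the objective at each vertex of the feasible region:
  z(0, 0) = 0
  z(8.2, 0) = 32.8
  z(5.667, 6.333) = 67
  z(2, 10) = 78  ←
  z(0, 10.8) = 75.6
The maximum is at p = 2, q = 10.

p = 2, q = 10, z = 78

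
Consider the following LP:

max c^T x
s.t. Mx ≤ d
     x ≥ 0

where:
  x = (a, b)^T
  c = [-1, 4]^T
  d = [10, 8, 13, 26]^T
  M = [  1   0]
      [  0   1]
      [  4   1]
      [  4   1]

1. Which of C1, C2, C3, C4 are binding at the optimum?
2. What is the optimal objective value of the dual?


1. C2
2. 32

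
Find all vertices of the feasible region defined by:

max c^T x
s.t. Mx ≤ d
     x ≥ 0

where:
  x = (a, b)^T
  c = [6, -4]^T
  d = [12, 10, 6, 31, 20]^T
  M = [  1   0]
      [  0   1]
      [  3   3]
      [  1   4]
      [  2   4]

(0, 0), (2, 0), (0, 2)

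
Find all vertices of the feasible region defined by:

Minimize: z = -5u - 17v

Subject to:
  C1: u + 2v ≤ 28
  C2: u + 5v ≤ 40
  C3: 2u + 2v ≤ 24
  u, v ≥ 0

(0, 0), (12, 0), (5, 7), (0, 8)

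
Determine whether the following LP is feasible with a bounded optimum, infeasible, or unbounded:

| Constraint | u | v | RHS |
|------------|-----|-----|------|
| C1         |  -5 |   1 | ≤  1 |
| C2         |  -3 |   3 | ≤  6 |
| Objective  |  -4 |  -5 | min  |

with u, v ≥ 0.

Unbounded (objective can decrease without bound)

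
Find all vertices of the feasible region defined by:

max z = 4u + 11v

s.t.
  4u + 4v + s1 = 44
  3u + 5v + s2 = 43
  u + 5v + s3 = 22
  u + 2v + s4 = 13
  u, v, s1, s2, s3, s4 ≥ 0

(0, 0), (11, 0), (9, 2), (7, 3), (0, 4.4)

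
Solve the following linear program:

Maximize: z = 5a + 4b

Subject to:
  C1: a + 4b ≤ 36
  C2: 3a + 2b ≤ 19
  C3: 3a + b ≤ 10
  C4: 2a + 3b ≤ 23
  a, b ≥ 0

Evaluate the objective at each vertex of the feasible region:
  z(0, 0) = 0
  z(3.333, 0) = 16.67
  z(1, 7) = 33  ←
  z(0, 7.667) = 30.67
The maximum is at a = 1, b = 7.

a = 1, b = 7, z = 33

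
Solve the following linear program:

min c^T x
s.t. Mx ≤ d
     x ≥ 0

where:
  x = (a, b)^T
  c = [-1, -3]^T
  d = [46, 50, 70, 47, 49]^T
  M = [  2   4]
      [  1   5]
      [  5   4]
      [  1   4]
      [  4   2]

Evaluate the objective at each vertex of the feasible region:
  z(0, 0) = 0
  z(12.25, 0) = -12.25
  z(9.333, 5.833) = -26.83
  z(8, 7.5) = -30.5
  z(5, 9) = -32  ←
  z(0, 10) = -30
The minimum is at a = 5, b = 9.

a = 5, b = 9, z = -32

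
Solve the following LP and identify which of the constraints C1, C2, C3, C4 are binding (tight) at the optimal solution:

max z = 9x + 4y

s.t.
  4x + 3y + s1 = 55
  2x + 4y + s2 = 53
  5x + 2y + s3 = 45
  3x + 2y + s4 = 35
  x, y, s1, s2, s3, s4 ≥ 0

At x = 5, y = 10, compute slack b - a·x for each constraint:
  C1: 55 − 50 = 5  (slack)
  C2: 53 − 50 = 3  (slack)
  C3: 45 − 45 = 0  (binding)
  C4: 35 − 35 = 0  (binding)

Optimal: x = 5, y = 10
Binding: C3, C4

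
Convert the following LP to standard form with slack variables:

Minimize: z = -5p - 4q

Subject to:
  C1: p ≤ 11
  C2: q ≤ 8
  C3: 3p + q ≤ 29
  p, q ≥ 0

min z = -5p - 4q

s.t.
  p + s1 = 11
  q + s2 = 8
  3p + q + s3 = 29
  p, q, s1, s2, s3 ≥ 0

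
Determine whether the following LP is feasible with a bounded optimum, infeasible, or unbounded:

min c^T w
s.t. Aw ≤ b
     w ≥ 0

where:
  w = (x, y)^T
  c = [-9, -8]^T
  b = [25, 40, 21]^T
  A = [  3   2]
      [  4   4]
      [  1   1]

Feasible with a bounded optimal solution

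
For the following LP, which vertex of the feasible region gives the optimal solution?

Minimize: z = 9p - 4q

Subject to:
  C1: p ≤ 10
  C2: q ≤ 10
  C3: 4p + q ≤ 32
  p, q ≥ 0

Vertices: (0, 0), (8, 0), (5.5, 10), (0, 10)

Evaluate the objective at each vertex of the feasible region:
  z(0, 0) = 0
  z(8, 0) = 72
  z(5.5, 10) = 9.5
  z(0, 10) = -40  ←
The minimum is at p = 0, q = 10.

(0, 10)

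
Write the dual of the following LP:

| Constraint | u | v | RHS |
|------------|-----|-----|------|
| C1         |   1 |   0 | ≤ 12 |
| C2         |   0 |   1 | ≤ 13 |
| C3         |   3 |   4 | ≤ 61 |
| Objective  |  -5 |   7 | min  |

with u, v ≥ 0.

Primal min cᵀx s.t. Ax ≤ b, x ≥ 0  →  Dual max −bᵀy s.t. Aᵀy ≥ −c, y ≥ 0.

Maximize: z = -12y1 - 13y2 - 61y3

Subject to:
  y1 + 3y3 ≥ 5
  y2 + 4y3 ≥ -7
  y1, y2, y3 ≥ 0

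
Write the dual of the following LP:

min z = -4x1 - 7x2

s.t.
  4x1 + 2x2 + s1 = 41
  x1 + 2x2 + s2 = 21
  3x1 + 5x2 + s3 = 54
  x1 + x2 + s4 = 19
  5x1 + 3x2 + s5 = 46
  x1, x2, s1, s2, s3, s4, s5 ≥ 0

Primal min cᵀx s.t. Ax ≤ b, x ≥ 0  →  Dual max −bᵀy s.t. Aᵀy ≥ −c, y ≥ 0.

Maximize: z = -41y1 - 21y2 - 54y3 - 19y4 - 46y5

Subject to:
  4y1 + y2 + 3y3 + y4 + 5y5 ≥ 4
  2y1 + 2y2 + 5y3 + y4 + 3y5 ≥ 7
  y1, y2, y3, y4, y5 ≥ 0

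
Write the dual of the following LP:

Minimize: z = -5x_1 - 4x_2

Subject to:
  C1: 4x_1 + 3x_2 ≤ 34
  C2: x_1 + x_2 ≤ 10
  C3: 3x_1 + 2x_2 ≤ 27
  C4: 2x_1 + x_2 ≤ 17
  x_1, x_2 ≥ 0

Primal min cᵀx s.t. Ax ≤ b, x ≥ 0  →  Dual max −bᵀy s.t. Aᵀy ≥ −c, y ≥ 0.

Maximize: z = -34y1 - 10y2 - 27y3 - 17y4

Subject to:
  4y1 + y2 + 3y3 + 2y4 ≥ 5
  3y1 + y2 + 2y3 + y4 ≥ 4
  y1, y2, y3, y4 ≥ 0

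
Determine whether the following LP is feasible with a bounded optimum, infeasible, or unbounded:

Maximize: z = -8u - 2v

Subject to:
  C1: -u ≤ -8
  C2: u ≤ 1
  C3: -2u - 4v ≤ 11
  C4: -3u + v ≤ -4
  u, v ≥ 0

Infeasible (no feasible solution exists)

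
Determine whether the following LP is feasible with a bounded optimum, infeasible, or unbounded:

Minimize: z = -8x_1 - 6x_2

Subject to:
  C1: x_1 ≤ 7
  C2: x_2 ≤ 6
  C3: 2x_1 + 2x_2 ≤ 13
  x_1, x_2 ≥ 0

Feasible with a bounded optimal solution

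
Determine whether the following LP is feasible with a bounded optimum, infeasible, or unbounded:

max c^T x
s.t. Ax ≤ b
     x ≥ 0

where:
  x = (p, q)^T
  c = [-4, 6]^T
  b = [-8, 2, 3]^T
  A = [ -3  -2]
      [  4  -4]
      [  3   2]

Infeasible (no feasible solution exists)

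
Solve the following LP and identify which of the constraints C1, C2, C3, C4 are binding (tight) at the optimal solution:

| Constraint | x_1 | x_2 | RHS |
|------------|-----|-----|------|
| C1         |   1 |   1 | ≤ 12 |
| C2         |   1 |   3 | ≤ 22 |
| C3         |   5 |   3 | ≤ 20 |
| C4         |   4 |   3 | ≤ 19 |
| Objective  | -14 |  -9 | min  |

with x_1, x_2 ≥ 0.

At x_1 = 1, x_2 = 5, compute slack b - a·x for each constraint:
  C1: 12 − 6 = 6  (slack)
  C2: 22 − 16 = 6  (slack)
  C3: 20 − 20 = 0  (binding)
  C4: 19 − 19 = 0  (binding)

Optimal: x_1 = 1, x_2 = 5
Binding: C3, C4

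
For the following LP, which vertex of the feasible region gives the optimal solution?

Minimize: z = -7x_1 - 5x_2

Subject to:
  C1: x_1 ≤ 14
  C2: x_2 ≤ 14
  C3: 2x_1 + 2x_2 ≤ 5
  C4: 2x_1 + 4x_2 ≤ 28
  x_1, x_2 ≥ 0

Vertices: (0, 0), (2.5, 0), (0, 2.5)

Evaluate the objective at each vertex of the feasible region:
  z(0, 0) = 0
  z(2.5, 0) = -17.5  ←
  z(0, 2.5) = -12.5
The minimum is at x_1 = 2.5, x_2 = 0.

(2.5, 0)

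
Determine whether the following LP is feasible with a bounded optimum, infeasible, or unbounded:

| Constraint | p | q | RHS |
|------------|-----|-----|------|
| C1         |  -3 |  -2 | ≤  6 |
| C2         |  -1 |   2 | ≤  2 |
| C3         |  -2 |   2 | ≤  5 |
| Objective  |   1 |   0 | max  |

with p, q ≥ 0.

Unbounded (objective can increase without bound)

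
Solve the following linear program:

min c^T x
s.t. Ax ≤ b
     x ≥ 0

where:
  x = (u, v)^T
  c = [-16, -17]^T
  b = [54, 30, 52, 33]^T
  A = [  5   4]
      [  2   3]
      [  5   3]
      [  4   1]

Evaluate the objective at each vertex of the feasible region:
  z(0, 0) = 0
  z(8.25, 0) = -132
  z(7.091, 4.636) = -192.3
  z(6, 6) = -198  ←
  z(0, 10) = -170
The minimum is at u = 6, v = 6.

u = 6, v = 6, z = -198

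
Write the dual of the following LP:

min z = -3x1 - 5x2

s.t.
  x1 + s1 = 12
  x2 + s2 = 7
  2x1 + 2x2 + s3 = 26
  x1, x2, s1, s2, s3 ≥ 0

Primal min cᵀx s.t. Ax ≤ b, x ≥ 0  →  Dual max −bᵀy s.t. Aᵀy ≥ −c, y ≥ 0.

Maximize: z = -12y1 - 7y2 - 26y3

Subject to:
  y1 + 2y3 ≥ 3
  y2 + 2y3 ≥ 5
  y1, y2, y3 ≥ 0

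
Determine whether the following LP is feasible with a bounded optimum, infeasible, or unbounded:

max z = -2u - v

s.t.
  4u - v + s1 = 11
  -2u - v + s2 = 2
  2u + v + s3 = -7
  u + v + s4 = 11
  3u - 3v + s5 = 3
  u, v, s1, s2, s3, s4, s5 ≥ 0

Infeasible (no feasible solution exists)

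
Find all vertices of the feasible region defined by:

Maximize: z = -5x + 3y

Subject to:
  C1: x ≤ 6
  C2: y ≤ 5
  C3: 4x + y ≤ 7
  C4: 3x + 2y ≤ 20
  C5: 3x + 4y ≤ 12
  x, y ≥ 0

(0, 0), (1.75, 0), (1.231, 2.077), (0, 3)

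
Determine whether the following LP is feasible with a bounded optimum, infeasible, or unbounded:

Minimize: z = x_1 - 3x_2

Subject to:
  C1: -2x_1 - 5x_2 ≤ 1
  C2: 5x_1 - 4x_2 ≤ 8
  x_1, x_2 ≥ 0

Unbounded (objective can decrease without bound)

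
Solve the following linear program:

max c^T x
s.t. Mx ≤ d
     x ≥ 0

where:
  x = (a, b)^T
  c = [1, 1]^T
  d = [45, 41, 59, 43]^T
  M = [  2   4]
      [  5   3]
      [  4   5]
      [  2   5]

Evaluate the objective at each vertex of the feasible region:
  z(0, 0) = 0
  z(8.2, 0) = 8.2
  z(4, 7) = 11  ←
  z(0, 8.6) = 8.6
The maximum is at a = 4, b = 7.

a = 4, b = 7, z = 11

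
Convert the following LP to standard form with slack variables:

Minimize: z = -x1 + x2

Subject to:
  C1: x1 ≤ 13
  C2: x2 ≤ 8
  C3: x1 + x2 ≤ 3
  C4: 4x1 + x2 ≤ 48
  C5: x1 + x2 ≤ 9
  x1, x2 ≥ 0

min z = -x1 + x2

s.t.
  x1 + s1 = 13
  x2 + s2 = 8
  x1 + x2 + s3 = 3
  4x1 + x2 + s4 = 48
  x1 + x2 + s5 = 9
  x1, x2, s1, s2, s3, s4, s5 ≥ 0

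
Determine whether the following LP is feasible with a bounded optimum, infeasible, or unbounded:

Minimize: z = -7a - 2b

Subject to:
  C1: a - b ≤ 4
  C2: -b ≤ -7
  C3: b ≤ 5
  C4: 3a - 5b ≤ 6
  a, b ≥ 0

Infeasible (no feasible solution exists)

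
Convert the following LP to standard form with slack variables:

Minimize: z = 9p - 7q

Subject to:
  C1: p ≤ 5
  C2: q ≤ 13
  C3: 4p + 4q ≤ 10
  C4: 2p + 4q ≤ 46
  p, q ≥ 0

min z = 9p - 7q

s.t.
  p + s1 = 5
  q + s2 = 13
  4p + 4q + s3 = 10
  2p + 4q + s4 = 46
  p, q, s1, s2, s3, s4 ≥ 0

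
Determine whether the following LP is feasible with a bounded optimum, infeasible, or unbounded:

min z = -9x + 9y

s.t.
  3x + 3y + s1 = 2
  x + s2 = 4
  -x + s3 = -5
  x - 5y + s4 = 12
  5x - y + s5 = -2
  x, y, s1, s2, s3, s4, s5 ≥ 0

Infeasible (no feasible solution exists)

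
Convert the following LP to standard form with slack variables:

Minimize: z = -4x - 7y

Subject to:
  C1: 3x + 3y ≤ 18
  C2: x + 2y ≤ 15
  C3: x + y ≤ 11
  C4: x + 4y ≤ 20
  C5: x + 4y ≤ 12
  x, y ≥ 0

min z = -4x - 7y

s.t.
  3x + 3y + s1 = 18
  x + 2y + s2 = 15
  x + y + s3 = 11
  x + 4y + s4 = 20
  x + 4y + s5 = 12
  x, y, s1, s2, s3, s4, s5 ≥ 0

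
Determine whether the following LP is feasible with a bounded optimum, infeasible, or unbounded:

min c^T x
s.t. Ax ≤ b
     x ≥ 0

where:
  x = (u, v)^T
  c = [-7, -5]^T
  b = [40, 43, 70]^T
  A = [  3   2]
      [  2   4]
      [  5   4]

Feasible with a bounded optimal solution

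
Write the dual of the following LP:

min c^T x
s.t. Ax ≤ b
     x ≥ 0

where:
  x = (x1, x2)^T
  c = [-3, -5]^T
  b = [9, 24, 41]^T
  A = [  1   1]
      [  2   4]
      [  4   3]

Primal min cᵀx s.t. Ax ≤ b, x ≥ 0  →  Dual max −bᵀy s.t. Aᵀy ≥ −c, y ≥ 0.

Maximize: z = -9y1 - 24y2 - 41y3

Subject to:
  y1 + 2y2 + 4y3 ≥ 3
  y1 + 4y2 + 3y3 ≥ 5
  y1, y2, y3 ≥ 0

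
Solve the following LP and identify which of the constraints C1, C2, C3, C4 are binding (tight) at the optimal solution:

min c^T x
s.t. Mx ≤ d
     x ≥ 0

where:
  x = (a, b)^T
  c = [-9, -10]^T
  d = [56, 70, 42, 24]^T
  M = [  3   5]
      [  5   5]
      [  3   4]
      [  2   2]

At a = 6, b = 6, compute slack b - a·x for each constraint:
  C1: 56 − 48 = 8  (slack)
  C2: 70 − 60 = 10  (slack)
  C3: 42 − 42 = 0  (binding)
  C4: 24 − 24 = 0  (binding)

Optimal: a = 6, b = 6
Binding: C3, C4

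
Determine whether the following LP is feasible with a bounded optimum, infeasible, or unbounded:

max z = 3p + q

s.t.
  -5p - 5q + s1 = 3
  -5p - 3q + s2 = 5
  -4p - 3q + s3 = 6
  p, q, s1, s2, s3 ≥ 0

Unbounded (objective can increase without bound)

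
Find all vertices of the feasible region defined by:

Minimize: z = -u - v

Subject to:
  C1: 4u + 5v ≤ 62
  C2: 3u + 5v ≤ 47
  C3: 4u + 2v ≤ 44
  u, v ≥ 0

(0, 0), (11, 0), (9, 4), (0, 9.4)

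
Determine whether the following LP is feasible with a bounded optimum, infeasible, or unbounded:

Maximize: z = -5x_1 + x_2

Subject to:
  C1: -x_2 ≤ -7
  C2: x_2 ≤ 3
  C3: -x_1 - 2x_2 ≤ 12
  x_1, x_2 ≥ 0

Infeasible (no feasible solution exists)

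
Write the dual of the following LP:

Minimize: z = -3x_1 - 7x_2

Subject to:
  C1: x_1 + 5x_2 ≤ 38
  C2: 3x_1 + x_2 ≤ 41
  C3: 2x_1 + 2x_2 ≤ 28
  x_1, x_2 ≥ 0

Primal min cᵀx s.t. Ax ≤ b, x ≥ 0  →  Dual max −bᵀy s.t. Aᵀy ≥ −c, y ≥ 0.

Maximize: z = -38y1 - 41y2 - 28y3

Subject to:
  y1 + 3y2 + 2y3 ≥ 3
  5y1 + y2 + 2y3 ≥ 7
  y1, y2, y3 ≥ 0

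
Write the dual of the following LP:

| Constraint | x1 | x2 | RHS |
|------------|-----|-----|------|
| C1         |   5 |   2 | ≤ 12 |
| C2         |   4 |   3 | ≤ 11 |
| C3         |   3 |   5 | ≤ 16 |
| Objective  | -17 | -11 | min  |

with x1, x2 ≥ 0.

Primal min cᵀx s.t. Ax ≤ b, x ≥ 0  →  Dual max −bᵀy s.t. Aᵀy ≥ −c, y ≥ 0.

Maximize: z = -12y1 - 11y2 - 16y3

Subject to:
  5y1 + 4y2 + 3y3 ≥ 17
  2y1 + 3y2 + 5y3 ≥ 11
  y1, y2, y3 ≥ 0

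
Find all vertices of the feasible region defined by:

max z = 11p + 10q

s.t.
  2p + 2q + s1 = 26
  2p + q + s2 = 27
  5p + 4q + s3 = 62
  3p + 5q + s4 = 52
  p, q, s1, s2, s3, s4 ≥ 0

(0, 0), (12.4, 0), (10, 3), (6.5, 6.5), (0, 10.4)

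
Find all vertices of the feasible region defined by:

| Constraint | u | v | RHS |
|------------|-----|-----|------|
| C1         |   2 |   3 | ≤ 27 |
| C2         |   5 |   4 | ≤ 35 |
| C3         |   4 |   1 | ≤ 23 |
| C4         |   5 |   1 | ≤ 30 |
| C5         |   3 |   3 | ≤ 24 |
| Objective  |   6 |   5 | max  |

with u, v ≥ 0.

(0, 0), (5.75, 0), (5.182, 2.273), (3, 5), (0, 8)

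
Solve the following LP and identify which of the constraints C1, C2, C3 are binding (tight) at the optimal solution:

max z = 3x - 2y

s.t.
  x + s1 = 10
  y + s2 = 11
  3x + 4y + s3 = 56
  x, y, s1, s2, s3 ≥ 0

At x = 10, y = 0, compute slack b - a·x for each constraint:
  C1: 10 − 10 = 0  (binding)
  C2: 11 − 0 = 11  (slack)
  C3: 56 − 30 = 26  (slack)

Optimal: x = 10, y = 0
Binding: C1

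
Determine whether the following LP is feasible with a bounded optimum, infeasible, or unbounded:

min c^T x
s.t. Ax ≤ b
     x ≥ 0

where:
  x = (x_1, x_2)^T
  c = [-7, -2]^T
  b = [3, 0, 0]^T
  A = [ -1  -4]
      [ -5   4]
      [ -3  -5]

Unbounded (objective can decrease without bound)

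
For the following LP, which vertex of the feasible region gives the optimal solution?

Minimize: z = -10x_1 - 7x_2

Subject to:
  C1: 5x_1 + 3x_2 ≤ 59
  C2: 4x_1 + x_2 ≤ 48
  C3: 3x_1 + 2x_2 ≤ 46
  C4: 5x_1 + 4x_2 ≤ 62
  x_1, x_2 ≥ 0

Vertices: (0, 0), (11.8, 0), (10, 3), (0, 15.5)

Evaluate the objective at each vertex of the feasible region:
  z(0, 0) = 0
  z(11.8, 0) = -118
  z(10, 3) = -121  ←
  z(0, 15.5) = -108.5
The minimum is at x_1 = 10, x_2 = 3.

(10, 3)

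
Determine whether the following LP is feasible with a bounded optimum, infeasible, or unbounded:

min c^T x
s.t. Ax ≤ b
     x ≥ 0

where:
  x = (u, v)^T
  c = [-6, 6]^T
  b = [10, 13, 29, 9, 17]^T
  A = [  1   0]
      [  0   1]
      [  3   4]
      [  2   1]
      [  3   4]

Feasible with a bounded optimal solution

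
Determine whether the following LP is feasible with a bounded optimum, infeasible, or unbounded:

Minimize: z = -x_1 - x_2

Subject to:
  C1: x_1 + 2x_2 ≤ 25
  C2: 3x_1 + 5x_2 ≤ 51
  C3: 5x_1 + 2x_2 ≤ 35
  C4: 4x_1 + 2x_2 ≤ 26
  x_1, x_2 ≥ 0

Feasible with a bounded optimal solution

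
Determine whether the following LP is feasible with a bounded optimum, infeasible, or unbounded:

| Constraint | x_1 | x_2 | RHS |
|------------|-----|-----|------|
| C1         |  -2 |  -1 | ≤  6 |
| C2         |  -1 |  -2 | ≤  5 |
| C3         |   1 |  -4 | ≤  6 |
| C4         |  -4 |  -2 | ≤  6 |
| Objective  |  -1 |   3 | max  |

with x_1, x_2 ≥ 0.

Unbounded (objective can increase without bound)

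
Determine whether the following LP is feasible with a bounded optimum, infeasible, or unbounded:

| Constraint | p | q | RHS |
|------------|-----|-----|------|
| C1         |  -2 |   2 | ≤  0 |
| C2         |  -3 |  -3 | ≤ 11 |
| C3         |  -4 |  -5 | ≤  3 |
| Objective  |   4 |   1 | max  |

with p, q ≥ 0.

Unbounded (objective can increase without bound)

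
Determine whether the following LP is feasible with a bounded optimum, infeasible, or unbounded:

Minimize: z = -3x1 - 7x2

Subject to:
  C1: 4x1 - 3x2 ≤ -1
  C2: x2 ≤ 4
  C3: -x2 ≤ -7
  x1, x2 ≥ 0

Infeasible (no feasible solution exists)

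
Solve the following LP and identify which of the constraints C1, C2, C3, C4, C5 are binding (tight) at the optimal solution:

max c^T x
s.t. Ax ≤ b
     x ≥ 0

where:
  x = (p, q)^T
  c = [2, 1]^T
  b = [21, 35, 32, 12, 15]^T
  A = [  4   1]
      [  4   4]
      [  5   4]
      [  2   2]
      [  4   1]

At p = 3, q = 3, compute slack b - a·x for each constraint:
  C1: 21 − 15 = 6  (slack)
  C2: 35 − 24 = 11  (slack)
  C3: 32 − 27 = 5  (slack)
  C4: 12 − 12 = 0  (binding)
  C5: 15 − 15 = 0  (binding)

Optimal: p = 3, q = 3
Binding: C4, C5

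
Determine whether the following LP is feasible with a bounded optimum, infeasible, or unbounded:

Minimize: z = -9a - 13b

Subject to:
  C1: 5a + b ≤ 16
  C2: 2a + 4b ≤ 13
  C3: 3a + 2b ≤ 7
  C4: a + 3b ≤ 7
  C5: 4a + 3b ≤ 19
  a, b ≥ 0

Feasible with a bounded optimal solution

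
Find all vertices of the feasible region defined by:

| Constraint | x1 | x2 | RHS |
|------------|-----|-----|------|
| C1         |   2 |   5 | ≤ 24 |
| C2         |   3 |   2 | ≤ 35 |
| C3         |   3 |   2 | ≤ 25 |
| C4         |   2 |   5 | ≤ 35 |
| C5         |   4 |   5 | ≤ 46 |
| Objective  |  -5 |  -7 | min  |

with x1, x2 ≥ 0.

(0, 0), (8.333, 0), (7, 2), (0, 4.8)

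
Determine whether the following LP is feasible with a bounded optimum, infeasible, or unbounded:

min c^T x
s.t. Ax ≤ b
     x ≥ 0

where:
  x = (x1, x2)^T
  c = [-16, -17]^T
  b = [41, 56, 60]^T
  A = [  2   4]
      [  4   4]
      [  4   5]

Feasible with a bounded optimal solution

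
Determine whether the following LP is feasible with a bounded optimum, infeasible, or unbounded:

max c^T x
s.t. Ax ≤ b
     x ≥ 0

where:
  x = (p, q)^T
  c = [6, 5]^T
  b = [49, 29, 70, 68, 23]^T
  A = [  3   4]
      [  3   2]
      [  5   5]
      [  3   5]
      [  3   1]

Feasible with a bounded optimal solution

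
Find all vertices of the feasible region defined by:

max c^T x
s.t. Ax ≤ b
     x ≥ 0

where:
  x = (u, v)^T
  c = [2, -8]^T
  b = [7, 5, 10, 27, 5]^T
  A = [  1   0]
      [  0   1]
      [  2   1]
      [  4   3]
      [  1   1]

(0, 0), (5, 0), (0, 5)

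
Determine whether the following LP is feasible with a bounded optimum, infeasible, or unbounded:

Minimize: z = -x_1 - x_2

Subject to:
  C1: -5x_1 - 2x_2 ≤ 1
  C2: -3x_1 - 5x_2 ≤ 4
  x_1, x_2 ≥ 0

Unbounded (objective can decrease without bound)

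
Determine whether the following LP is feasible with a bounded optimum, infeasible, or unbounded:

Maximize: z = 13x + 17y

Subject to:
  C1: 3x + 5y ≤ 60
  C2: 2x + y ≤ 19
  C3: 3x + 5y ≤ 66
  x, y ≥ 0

Feasible with a bounded optimal solution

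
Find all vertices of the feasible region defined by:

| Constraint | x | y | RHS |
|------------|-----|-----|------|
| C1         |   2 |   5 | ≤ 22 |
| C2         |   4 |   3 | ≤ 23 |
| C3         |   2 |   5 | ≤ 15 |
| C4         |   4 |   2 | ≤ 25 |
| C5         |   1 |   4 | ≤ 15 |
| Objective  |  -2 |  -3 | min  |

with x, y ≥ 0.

(0, 0), (5.75, 0), (5, 1), (0, 3)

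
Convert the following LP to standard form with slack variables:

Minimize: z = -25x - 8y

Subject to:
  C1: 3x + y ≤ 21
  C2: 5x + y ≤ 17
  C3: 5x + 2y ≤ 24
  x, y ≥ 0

min z = -25x - 8y

s.t.
  3x + y + s1 = 21
  5x + y + s2 = 17
  5x + 2y + s3 = 24
  x, y, s1, s2, s3 ≥ 0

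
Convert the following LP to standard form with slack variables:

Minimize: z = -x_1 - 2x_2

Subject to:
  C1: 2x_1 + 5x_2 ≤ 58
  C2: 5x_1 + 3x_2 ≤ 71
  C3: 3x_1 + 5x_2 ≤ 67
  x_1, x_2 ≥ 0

min z = -x_1 - 2x_2

s.t.
  2x_1 + 5x_2 + s1 = 58
  5x_1 + 3x_2 + s2 = 71
  3x_1 + 5x_2 + s3 = 67
  x_1, x_2, s1, s2, s3 ≥ 0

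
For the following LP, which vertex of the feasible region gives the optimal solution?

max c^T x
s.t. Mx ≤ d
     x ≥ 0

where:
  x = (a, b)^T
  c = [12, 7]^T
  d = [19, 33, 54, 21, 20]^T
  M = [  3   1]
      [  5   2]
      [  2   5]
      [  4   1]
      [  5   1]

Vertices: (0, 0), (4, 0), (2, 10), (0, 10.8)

Evaluate the objective at each vertex of the feasible region:
  z(0, 0) = 0
  z(4, 0) = 48
  z(2, 10) = 94  ←
  z(0, 10.8) = 75.6
The maximum is at a = 2, b = 10.

(2, 10)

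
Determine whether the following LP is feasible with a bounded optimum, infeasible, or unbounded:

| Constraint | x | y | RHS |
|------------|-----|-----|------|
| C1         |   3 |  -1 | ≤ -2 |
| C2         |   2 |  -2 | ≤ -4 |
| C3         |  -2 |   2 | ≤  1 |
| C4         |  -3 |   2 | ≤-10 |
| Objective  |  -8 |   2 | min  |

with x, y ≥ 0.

Infeasible (no feasible solution exists)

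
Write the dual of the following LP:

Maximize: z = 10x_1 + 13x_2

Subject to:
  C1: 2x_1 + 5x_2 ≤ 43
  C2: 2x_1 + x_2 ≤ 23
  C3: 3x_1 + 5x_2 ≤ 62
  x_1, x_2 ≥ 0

Primal max cᵀx s.t. Ax ≤ b, x ≥ 0  →  Dual min bᵀy s.t. Aᵀy ≥ c, y ≥ 0.

Minimize: z = 43y1 + 23y2 + 62y3

Subject to:
  2y1 + 2y2 + 3y3 ≥ 10
  5y1 + y2 + 5y3 ≥ 13
  y1, y2, y3 ≥ 0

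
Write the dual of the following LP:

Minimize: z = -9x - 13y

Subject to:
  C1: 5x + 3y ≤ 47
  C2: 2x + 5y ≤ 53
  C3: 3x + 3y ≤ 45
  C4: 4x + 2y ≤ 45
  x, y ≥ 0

Primal min cᵀx s.t. Ax ≤ b, x ≥ 0  →  Dual max −bᵀy s.t. Aᵀy ≥ −c, y ≥ 0.

Maximize: z = -47y1 - 53y2 - 45y3 - 45y4

Subject to:
  5y1 + 2y2 + 3y3 + 4y4 ≥ 9
  3y1 + 5y2 + 3y3 + 2y4 ≥ 13
  y1, y2, y3, y4 ≥ 0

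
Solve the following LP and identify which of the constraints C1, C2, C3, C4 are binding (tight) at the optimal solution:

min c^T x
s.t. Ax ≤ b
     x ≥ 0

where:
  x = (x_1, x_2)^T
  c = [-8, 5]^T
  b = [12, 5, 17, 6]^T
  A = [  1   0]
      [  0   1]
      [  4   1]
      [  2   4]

At x_1 = 3, x_2 = 0, compute slack b - a·x for each constraint:
  C1: 12 − 3 = 9  (slack)
  C2: 5 − 0 = 5  (slack)
  C3: 17 − 12 = 5  (slack)
  C4: 6 − 6 = 0  (binding)

Optimal: x_1 = 3, x_2 = 0
Binding: C4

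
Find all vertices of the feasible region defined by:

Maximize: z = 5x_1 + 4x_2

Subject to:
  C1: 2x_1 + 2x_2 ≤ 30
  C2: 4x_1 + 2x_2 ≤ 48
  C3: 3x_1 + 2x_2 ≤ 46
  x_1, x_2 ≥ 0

(0, 0), (12, 0), (9, 6), (0, 15)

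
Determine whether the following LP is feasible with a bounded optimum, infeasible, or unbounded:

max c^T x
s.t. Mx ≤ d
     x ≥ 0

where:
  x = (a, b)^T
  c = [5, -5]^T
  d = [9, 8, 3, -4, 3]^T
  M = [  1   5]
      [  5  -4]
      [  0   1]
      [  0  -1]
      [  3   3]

Infeasible (no feasible solution exists)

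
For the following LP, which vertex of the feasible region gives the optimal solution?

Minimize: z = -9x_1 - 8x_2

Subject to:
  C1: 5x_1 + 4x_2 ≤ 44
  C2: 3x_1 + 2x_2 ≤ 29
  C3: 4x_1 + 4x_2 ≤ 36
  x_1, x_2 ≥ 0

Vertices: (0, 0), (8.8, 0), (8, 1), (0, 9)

Evaluate the objective at each vertex of the feasible region:
  z(0, 0) = 0
  z(8.8, 0) = -79.2
  z(8, 1) = -80  ←
  z(0, 9) = -72
The minimum is at x_1 = 8, x_2 = 1.

(8, 1)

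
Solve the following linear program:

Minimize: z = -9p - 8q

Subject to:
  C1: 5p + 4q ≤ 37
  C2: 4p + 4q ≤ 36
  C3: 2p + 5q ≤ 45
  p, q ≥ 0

Evaluate the objective at each vertex of the feasible region:
  z(0, 0) = 0
  z(7.4, 0) = -66.6
  z(1, 8) = -73  ←
  z(0, 9) = -72
The minimum is at p = 1, q = 8.

p = 1, q = 8, z = -73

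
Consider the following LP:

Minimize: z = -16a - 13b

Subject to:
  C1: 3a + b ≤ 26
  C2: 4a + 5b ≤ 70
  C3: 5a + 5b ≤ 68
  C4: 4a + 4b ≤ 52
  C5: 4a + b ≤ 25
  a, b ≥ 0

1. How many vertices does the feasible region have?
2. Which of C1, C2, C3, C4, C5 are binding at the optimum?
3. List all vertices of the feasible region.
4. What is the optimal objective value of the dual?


1. 4
2. C4, C5
3. (0, 0), (6.25, 0), (4, 9), (0, 13)
4. -181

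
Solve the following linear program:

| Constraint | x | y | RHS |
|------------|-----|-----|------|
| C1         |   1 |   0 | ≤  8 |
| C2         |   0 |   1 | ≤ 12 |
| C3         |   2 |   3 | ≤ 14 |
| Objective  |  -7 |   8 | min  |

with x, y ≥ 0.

Evaluate the objective at each vertex of the feasible region:
  z(0, 0) = 0
  z(7, 0) = -49  ←
  z(0, 4.667) = 37.33
The minimum is at x = 7, y = 0.

x = 7, y = 0, z = -49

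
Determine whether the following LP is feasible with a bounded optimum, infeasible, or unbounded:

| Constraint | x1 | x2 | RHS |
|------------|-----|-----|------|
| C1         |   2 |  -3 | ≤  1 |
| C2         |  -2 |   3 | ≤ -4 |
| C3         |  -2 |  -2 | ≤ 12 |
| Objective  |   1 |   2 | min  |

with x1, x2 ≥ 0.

Infeasible (no feasible solution exists)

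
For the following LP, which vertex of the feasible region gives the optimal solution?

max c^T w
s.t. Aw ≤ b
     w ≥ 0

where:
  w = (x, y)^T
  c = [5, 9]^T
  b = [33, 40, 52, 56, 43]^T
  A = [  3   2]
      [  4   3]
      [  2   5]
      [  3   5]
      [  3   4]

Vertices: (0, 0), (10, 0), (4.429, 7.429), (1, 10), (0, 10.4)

Evaluate the objective at each vertex of the feasible region:
  z(0, 0) = 0
  z(10, 0) = 50
  z(4.429, 7.429) = 89
  z(1, 10) = 95  ←
  z(0, 10.4) = 93.6
The maximum is at x = 1, y = 10.

(1, 10)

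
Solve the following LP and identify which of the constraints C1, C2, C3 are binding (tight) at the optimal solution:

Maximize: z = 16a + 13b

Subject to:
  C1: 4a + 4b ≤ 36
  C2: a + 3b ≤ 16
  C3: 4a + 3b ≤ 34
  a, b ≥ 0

At a = 7, b = 2, compute slack b - a·x for each constraint:
  C1: 36 − 36 = 0  (binding)
  C2: 16 − 13 = 3  (slack)
  C3: 34 − 34 = 0  (binding)

Optimal: a = 7, b = 2
Binding: C1, C3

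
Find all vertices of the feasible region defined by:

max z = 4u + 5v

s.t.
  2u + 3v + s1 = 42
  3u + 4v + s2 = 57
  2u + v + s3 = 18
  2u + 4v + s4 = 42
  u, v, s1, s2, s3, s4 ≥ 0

(0, 0), (9, 0), (5, 8), (0, 10.5)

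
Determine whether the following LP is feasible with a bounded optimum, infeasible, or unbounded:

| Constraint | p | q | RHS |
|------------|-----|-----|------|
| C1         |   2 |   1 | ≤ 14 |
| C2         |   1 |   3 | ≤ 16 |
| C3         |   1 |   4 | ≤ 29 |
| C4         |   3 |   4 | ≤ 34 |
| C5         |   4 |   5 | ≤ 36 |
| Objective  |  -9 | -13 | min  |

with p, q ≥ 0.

Feasible with a bounded optimal solution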